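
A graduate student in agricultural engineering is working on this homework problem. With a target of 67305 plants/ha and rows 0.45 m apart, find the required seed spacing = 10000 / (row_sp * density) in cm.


spacing = 10000 / (row_sp * density)
        = 10000 / (0.45 * 67305)
        = 10000 / 30287.25
        = 0.33017 m = 33.02 cm


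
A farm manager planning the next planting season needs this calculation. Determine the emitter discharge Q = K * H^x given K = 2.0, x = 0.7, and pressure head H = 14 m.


Q = K * H^x
  = 2.0 * 14^0.7
  = 2.0 * 6.3429
  = 12.69 L/h


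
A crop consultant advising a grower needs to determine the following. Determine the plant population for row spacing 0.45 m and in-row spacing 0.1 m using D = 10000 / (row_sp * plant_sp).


D = 10000 / (row_sp * plant_sp)
  = 10000 / (0.45 * 0.1)
  = 10000 / 0.0450
  = 222222.22 plants/ha


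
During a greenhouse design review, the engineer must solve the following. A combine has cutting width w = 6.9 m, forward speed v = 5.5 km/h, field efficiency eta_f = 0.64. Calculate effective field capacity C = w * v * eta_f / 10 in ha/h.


C = w * v * eta_f / 10
  = 6.9 * 5.5 * 0.64 / 10
  = 24.29 / 10
  = 2.43 ha/h


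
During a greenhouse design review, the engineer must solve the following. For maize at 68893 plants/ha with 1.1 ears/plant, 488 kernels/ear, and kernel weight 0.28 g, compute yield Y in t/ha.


Y = density * ears * kernels * kw
  = 68893 * 1.1 * 488 * 0.28 g/ha
  = 10354893.47 g/ha
  = 10354.89 kg/ha = 10.35 t/ha


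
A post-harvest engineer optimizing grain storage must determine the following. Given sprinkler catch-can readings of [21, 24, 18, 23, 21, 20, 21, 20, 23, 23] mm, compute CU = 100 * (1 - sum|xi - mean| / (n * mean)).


xbar = 214 / 10 = 21.400
sum|xi - xbar| = 14.800
CU = 100 * (1 - 14.800 / (10 * 21.400))
   = 100 * (1 - 0.0692)
   = 93.08%


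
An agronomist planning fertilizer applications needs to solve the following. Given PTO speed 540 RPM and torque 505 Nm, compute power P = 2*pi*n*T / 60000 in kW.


P = 2*pi*n*T / 60000
  = 2*pi * 540 * 505 / 60000
  = 1713424.63 / 60000
  = 28.56 kW


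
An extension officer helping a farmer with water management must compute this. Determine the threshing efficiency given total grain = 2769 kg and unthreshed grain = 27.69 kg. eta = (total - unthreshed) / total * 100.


eta = (total - unthreshed) / total * 100
    = (2769 - 27.69) / 2769 * 100
    = 2741.31 / 2769 * 100
    = 99%


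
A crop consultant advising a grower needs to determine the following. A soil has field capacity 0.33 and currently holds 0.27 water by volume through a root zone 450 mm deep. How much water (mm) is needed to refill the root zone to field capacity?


SMD = (FC - theta) * D
    = (0.33 - 0.27) * 450
    = 0.060 * 450
    = 27 mm


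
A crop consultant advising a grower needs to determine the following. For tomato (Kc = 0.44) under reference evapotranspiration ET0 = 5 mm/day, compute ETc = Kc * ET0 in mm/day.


ETc = Kc * ET0
    = 0.44 * 5
    = 2.20 mm/day


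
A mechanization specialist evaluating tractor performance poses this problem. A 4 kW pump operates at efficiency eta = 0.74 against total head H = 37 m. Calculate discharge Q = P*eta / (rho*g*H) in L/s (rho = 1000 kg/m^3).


Q = (P * 1000 * eta) / (rho * g * H)
  = (4 * 1000 * 0.74) / (1000 * 9.81 * 37)
  = 2960 / 362970
  = 0.00815 m^3/s = 8.15 L/s


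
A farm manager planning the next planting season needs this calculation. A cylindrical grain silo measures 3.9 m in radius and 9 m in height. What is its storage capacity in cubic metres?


V = pi * r^2 * h
  = pi * 3.9^2 * 9
  = pi * 15.21 * 9
  = 430.05 m^3


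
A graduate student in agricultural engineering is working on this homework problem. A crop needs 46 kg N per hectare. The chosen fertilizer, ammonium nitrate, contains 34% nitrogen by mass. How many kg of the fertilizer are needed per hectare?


Rate = N_required / (N_content / 100)
     = 46 / (34 / 100)
     = 46 / 0.34
     = 135.29 kg/ha


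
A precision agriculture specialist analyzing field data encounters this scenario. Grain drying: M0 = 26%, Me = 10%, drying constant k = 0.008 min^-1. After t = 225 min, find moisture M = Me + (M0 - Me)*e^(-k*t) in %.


M = Me + (M0 - Me) * e^(-k*t)
  = 10 + (26 - 10) * e^(-0.008*225)
  = 10 + 16 * e^(-1.800)
  = 10 + 16 * 0.16530
  = 10 + 2.6448
  = 12.64%


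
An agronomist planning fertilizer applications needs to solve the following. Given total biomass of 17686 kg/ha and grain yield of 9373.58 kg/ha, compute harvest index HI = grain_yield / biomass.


HI = grain_yield / biomass
   = 9373.58 / 17686
   = 0.53


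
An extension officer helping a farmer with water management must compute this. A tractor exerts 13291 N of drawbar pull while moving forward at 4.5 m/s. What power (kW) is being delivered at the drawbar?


P = F * v / 1000
  = 13291 * 4.5 / 1000
  = 59809.50 / 1000
  = 59.81 kW


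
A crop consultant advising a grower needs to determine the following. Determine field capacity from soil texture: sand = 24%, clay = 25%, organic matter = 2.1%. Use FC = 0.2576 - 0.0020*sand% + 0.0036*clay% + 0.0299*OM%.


FC = 0.2576 - 0.0020*24 + 0.0036*25 + 0.0299*2.1
   = 0.2576 - 0.0480 + 0.0900 + 0.0628
   = 0.3624


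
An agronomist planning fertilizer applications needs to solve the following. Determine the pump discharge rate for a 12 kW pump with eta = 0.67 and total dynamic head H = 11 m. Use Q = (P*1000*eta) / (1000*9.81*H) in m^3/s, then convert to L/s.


Q = (P * 1000 * eta) / (rho * g * H)
  = (12 * 1000 * 0.67) / (1000 * 9.81 * 11)
  = 8040 / 107910
  = 0.07451 m^3/s = 74.51 L/s


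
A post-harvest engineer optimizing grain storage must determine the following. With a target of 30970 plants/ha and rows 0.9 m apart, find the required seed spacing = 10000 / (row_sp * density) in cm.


spacing = 10000 / (row_sp * density)
        = 10000 / (0.9 * 30970)
        = 10000 / 27873
        = 0.35877 m = 35.88 cm


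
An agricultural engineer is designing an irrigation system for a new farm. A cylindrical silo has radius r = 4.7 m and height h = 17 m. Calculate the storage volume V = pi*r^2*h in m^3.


V = pi * r^2 * h
  = pi * 4.7^2 * 17
  = pi * 22.09 * 17
  = 1179.76 m^3


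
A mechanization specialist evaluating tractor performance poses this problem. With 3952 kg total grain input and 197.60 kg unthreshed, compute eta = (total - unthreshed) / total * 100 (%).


eta = (total - unthreshed) / total * 100
    = (3952 - 197.60) / 3952 * 100
    = 3754.40 / 3952 * 100
    = 95%


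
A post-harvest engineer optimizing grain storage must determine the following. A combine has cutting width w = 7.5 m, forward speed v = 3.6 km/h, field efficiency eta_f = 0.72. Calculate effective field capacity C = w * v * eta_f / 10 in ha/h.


C = w * v * eta_f / 10
  = 7.5 * 3.6 * 0.72 / 10
  = 19.44 / 10
  = 1.94 ha/h


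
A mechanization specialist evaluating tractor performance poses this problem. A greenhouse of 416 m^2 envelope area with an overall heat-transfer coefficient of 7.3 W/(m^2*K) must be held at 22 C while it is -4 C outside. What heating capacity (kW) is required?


dT = 22 - (-4) = 26 K
Q = U * A * dT
  = 7.3 * 416 * 26
  = 78956.80 W = 78.96 kW


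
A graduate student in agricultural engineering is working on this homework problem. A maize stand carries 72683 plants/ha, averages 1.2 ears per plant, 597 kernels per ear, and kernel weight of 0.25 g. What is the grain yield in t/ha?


Y = density * ears * kernels * kw
  = 72683 * 1.2 * 597 * 0.25 g/ha
  = 13017525.30 g/ha
  = 13017.53 kg/ha = 13.02 t/ha


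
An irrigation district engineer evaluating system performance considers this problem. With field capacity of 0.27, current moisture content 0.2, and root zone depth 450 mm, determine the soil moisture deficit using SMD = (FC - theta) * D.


SMD = (FC - theta) * D
    = (0.27 - 0.2) * 450
    = 0.070 * 450
    = 31.50 mm


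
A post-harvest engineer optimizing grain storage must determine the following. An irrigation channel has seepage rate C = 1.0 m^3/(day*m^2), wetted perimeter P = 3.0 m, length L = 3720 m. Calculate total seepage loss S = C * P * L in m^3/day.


S = C * P * L
  = 1.0 * 3.0 * 3720
  = 11160 m^3/day


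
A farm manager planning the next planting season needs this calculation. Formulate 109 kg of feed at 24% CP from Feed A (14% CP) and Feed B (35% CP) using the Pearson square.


parts_A = CP_b - target = 35 - 24 = 11
parts_B = target - CP_a = 24 - 14 = 10
total_parts = 11 + 10 = 21
Feed A = 109 * 11 / 21 = 57.10 kg
Feed B = 109 * 10 / 21 = 51.90 kg

57.10 kg


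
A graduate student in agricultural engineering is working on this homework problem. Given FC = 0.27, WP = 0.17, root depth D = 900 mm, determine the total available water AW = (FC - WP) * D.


AW = (FC - WP) * D
   = (0.27 - 0.17) * 900
   = 0.10 * 900
   = 90 mm


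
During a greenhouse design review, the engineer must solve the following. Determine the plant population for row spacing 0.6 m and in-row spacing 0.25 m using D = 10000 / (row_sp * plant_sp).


D = 10000 / (row_sp * plant_sp)
  = 10000 / (0.6 * 0.25)
  = 10000 / 0.1500
  = 66666.67 plants/ha


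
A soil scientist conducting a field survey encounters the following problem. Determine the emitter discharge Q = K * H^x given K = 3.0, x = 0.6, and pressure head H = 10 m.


Q = K * H^x
  = 3.0 * 10^0.6
  = 3.0 * 3.9811
  = 11.94 L/h


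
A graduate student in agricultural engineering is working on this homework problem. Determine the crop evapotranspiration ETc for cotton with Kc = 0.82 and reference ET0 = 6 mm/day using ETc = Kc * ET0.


ETc = Kc * ET0
    = 0.82 * 6
    = 4.92 mm/day


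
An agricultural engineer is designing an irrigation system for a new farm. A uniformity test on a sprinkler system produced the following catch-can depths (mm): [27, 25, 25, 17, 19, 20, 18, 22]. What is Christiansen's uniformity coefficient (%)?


xbar = 173 / 8 = 21.625
sum|xi - xbar| = 25
CU = 100 * (1 - 25 / (8 * 21.625))
   = 100 * (1 - 0.1445)
   = 85.55%


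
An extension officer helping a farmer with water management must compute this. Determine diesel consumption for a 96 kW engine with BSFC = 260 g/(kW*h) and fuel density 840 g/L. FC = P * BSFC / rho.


FC = P * BSFC / rho_fuel
   = 96 * 260 / 840
   = 24960 / 840
   = 29.71 L/h


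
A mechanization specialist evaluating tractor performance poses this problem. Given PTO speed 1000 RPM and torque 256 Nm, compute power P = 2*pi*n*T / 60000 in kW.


P = 2*pi*n*T / 60000
  = 2*pi * 1000 * 256 / 60000
  = 1608495.44 / 60000
  = 26.81 kW


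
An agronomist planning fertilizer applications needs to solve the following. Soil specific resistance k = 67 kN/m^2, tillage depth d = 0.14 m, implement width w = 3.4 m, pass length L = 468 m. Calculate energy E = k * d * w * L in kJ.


E = k * d * w * L
  = 67 * 0.14 * 3.4 * 468
  = 14925.46 kJ


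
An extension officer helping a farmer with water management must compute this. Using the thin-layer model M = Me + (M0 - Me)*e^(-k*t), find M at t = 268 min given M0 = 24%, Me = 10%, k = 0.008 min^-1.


M = Me + (M0 - Me) * e^(-k*t)
  = 10 + (24 - 10) * e^(-0.008*268)
  = 10 + 14 * e^(-2.144)
  = 10 + 14 * 0.11719
  = 10 + 1.6406
  = 11.64%


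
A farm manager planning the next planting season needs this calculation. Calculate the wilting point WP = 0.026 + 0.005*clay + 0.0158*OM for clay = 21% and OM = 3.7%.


WP = 0.026 + 0.005*21 + 0.0158*3.7
   = 0.026 + 0.1050 + 0.0585
   = 0.1895


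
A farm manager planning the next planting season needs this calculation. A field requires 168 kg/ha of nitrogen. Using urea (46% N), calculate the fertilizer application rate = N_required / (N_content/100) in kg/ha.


Rate = N_required / (N_content / 100)
     = 168 / (46 / 100)
     = 168 / 0.46
     = 365.22 kg/ha


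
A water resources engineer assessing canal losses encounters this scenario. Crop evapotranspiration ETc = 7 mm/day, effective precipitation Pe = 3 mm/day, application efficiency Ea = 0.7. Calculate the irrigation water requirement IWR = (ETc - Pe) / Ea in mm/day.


IWR = (ETc - Pe) / Ea
    = (7 - 3) / 0.7
    = 4 / 0.7
    = 5.71 mm/day


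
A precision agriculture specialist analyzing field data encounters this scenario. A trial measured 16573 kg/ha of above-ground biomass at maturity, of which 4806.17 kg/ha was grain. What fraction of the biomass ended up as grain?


HI = grain_yield / biomass
   = 4806.17 / 16573
   = 0.29


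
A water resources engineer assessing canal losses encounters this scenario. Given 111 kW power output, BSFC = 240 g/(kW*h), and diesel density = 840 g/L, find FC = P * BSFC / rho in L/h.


FC = P * BSFC / rho_fuel
   = 111 * 240 / 840
   = 26640 / 840
   = 31.71 L/h


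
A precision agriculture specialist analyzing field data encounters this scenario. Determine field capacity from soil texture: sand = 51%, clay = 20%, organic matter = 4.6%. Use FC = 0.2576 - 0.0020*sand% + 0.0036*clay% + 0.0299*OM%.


FC = 0.2576 - 0.0020*51 + 0.0036*20 + 0.0299*4.6
   = 0.2576 - 0.1020 + 0.0720 + 0.1375
   = 0.3651


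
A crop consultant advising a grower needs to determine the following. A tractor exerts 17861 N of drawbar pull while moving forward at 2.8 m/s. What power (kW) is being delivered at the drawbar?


P = F * v / 1000
  = 17861 * 2.8 / 1000
  = 50010.80 / 1000
  = 50.01 kW


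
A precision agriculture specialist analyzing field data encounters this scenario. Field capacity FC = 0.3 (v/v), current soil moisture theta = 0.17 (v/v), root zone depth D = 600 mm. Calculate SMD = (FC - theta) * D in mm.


SMD = (FC - theta) * D
    = (0.3 - 0.17) * 600
    = 0.130 * 600
    = 78 mm


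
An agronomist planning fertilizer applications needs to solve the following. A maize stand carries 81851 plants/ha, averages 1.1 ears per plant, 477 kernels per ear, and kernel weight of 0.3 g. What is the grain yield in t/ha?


Y = density * ears * kernels * kw
  = 81851 * 1.1 * 477 * 0.3 g/ha
  = 12884165.91 g/ha
  = 12884.17 kg/ha = 12.88 t/ha


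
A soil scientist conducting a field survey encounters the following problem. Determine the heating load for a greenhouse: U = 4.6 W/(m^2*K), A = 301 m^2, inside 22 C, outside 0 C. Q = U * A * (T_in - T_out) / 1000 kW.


dT = 22 - (0) = 22 K
Q = U * A * dT
  = 4.6 * 301 * 22
  = 30461.20 W = 30.46 kW


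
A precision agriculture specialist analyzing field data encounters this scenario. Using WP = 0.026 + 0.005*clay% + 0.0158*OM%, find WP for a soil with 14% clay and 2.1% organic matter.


WP = 0.026 + 0.005*14 + 0.0158*2.1
   = 0.026 + 0.0700 + 0.0332
   = 0.1292


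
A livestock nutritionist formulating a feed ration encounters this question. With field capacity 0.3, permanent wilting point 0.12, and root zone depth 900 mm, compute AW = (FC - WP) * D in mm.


AW = (FC - WP) * D
   = (0.3 - 0.12) * 900
   = 0.18 * 900
   = 162 mm


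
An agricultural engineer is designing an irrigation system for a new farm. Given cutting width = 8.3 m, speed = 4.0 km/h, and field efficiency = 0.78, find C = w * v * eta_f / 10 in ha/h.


C = w * v * eta_f / 10
  = 8.3 * 4.0 * 0.78 / 10
  = 25.90 / 10
  = 2.59 ha/h


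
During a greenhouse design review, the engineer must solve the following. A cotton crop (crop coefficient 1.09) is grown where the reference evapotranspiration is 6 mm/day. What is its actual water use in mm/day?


ETc = Kc * ET0
    = 1.09 * 6
    = 6.54 mm/day


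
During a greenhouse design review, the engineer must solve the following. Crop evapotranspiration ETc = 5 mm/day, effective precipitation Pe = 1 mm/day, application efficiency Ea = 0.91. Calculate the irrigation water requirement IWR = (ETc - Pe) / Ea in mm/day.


IWR = (ETc - Pe) / Ea
    = (5 - 1) / 0.91
    = 4 / 0.91
    = 4.40 mm/day


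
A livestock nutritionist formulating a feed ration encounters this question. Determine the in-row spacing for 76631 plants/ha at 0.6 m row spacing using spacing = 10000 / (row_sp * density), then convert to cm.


spacing = 10000 / (row_sp * density)
        = 10000 / (0.6 * 76631)
        = 10000 / 45978.60
        = 0.21749 m = 21.75 cm


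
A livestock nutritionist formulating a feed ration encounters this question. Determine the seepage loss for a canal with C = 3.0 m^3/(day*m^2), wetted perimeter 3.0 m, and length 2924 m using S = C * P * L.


S = C * P * L
  = 3.0 * 3.0 * 2924
  = 26316 m^3/day


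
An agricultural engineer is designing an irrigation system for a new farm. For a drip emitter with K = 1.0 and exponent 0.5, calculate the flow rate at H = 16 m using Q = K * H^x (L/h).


Q = K * H^x
  = 1.0 * 16^0.5
  = 1.0 * 4
  = 4 L/h


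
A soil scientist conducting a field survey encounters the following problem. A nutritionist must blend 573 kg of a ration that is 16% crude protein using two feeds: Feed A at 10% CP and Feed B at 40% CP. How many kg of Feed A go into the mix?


parts_A = CP_b - target = 40 - 16 = 24
parts_B = target - CP_a = 16 - 10 = 6
total_parts = 24 + 6 = 30
Feed A = 573 * 24 / 30 = 458.40 kg
Feed B = 573 * 6 / 30 = 114.60 kg

458.40 kg


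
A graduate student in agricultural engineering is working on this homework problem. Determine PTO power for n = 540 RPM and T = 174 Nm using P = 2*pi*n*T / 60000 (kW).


P = 2*pi*n*T / 60000
  = 2*pi * 540 * 174 / 60000
  = 590368.09 / 60000
  = 9.84 kW


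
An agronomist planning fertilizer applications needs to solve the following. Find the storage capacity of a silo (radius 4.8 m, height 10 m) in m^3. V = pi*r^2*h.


V = pi * r^2 * h
  = pi * 4.8^2 * 10
  = pi * 23.04 * 10
  = 723.82 m^3


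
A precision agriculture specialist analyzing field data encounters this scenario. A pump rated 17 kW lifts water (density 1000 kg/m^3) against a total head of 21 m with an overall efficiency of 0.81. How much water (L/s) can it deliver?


Q = (P * 1000 * eta) / (rho * g * H)
  = (17 * 1000 * 0.81) / (1000 * 9.81 * 21)
  = 13770 / 206010
  = 0.06684 m^3/s = 66.84 L/s


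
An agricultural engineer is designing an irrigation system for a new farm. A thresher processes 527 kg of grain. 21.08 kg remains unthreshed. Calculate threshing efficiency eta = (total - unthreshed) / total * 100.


eta = (total - unthreshed) / total * 100
    = (527 - 21.08) / 527 * 100
    = 505.92 / 527 * 100
    = 96%


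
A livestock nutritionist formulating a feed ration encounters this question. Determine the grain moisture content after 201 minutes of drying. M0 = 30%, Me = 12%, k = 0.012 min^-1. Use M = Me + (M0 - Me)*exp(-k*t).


M = Me + (M0 - Me) * e^(-k*t)
  = 12 + (30 - 12) * e^(-0.012*201)
  = 12 + 18 * e^(-2.412)
  = 12 + 18 * 0.08964
  = 12 + 1.6134
  = 13.61%


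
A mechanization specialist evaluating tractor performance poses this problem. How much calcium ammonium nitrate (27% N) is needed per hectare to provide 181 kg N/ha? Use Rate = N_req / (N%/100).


Rate = N_required / (N_content / 100)
     = 181 / (27 / 100)
     = 181 / 0.27
     = 670.37 kg/ha


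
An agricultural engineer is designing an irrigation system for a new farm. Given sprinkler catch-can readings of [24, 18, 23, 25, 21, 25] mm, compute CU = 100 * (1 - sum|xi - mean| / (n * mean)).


xbar = 136 / 6 = 22.667
sum|xi - xbar| = 12.667
CU = 100 * (1 - 12.667 / (6 * 22.667))
   = 100 * (1 - 0.0931)
   = 90.69%


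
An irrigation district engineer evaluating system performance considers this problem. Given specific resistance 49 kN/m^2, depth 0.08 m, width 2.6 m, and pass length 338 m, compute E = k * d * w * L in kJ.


E = k * d * w * L
  = 49 * 0.08 * 2.6 * 338
  = 3444.90 kJ


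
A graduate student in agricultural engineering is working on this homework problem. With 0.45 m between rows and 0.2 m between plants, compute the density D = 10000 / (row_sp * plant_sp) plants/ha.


D = 10000 / (row_sp * plant_sp)
  = 10000 / (0.45 * 0.2)
  = 10000 / 0.0900
  = 111111.11 plants/ha


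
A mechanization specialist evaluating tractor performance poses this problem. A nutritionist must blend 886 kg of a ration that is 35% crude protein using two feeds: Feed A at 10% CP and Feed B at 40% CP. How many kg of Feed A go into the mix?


parts_A = CP_b - target = 40 - 35 = 5
parts_B = target - CP_a = 35 - 10 = 25
total_parts = 5 + 25 = 30
Feed A = 886 * 5 / 30 = 147.67 kg
Feed B = 886 * 25 / 30 = 738.33 kg

147.67 kg


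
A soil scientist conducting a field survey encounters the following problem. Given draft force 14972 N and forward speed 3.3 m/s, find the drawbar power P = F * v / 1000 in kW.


P = F * v / 1000
  = 14972 * 3.3 / 1000
  = 49407.60 / 1000
  = 49.41 kW


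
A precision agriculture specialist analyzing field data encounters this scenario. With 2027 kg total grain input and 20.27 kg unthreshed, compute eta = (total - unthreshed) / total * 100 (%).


eta = (total - unthreshed) / total * 100
    = (2027 - 20.27) / 2027 * 100
    = 2006.73 / 2027 * 100
    = 99%


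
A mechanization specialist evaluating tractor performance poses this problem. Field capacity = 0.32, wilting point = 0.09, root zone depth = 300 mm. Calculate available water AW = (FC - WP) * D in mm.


AW = (FC - WP) * D
   = (0.32 - 0.09) * 300
   = 0.23 * 300
   = 69 mm


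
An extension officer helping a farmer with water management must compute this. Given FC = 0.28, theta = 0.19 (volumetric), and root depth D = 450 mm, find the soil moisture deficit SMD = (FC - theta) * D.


SMD = (FC - theta) * D
    = (0.28 - 0.19) * 450
    = 0.090 * 450
    = 40.50 mm


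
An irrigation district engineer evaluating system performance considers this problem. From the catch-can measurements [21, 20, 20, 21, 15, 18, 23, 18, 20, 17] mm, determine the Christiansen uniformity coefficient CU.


xbar = 193 / 10 = 19.300
sum|xi - xbar| = 18.400
CU = 100 * (1 - 18.400 / (10 * 19.300))
   = 100 * (1 - 0.0953)
   = 90.47%


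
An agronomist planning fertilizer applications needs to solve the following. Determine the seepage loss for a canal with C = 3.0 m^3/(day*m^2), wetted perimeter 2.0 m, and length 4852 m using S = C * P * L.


S = C * P * L
  = 3.0 * 2.0 * 4852
  = 29112 m^3/day


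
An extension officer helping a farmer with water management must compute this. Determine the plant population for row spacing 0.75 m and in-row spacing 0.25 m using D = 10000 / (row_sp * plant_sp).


D = 10000 / (row_sp * plant_sp)
  = 10000 / (0.75 * 0.25)
  = 10000 / 0.1875
  = 53333.33 plants/ha


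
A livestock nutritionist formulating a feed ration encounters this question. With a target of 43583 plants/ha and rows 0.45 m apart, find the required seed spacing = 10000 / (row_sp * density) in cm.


spacing = 10000 / (row_sp * density)
        = 10000 / (0.45 * 43583)
        = 10000 / 19612.35
        = 0.50988 m = 50.99 cm


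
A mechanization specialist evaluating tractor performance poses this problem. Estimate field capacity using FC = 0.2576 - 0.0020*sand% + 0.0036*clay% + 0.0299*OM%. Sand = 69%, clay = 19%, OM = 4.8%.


FC = 0.2576 - 0.0020*69 + 0.0036*19 + 0.0299*4.8
   = 0.2576 - 0.1380 + 0.0684 + 0.1435
   = 0.3315


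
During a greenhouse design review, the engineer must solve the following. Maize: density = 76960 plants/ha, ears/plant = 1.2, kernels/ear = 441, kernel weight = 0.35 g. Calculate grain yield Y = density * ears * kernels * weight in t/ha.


Y = density * ears * kernels * kw
  = 76960 * 1.2 * 441 * 0.35 g/ha
  = 14254531.20 g/ha
  = 14254.53 kg/ha = 14.25 t/ha


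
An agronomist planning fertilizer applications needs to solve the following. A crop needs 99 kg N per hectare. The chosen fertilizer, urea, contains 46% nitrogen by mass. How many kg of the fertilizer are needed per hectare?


Rate = N_required / (N_content / 100)
     = 99 / (46 / 100)
     = 99 / 0.46
     = 215.22 kg/ha


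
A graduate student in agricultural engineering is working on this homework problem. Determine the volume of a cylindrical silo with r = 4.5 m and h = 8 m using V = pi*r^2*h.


V = pi * r^2 * h
  = pi * 4.5^2 * 8
  = pi * 20.25 * 8
  = 508.94 m^3


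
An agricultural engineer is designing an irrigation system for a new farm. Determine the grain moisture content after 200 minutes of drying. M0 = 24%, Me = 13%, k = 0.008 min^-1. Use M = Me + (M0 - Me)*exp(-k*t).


M = Me + (M0 - Me) * e^(-k*t)
  = 13 + (24 - 13) * e^(-0.008*200)
  = 13 + 11 * e^(-1.600)
  = 13 + 11 * 0.20190
  = 13 + 2.2209
  = 15.22%


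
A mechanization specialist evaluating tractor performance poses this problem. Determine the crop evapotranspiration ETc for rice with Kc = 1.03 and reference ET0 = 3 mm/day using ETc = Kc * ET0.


ETc = Kc * ET0
    = 1.03 * 3
    = 3.09 mm/day


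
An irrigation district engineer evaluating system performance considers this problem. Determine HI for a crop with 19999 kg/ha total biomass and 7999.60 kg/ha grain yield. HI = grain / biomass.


HI = grain_yield / biomass
   = 7999.60 / 19999
   = 0.40


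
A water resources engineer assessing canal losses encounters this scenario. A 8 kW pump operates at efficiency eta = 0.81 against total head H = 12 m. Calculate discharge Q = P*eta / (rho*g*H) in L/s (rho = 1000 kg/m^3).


Q = (P * 1000 * eta) / (rho * g * H)
  = (8 * 1000 * 0.81) / (1000 * 9.81 * 12)
  = 6480 / 117720
  = 0.05505 m^3/s = 55.05 L/s


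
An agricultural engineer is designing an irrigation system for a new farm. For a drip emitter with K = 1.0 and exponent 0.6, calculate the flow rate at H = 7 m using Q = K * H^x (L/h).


Q = K * H^x
  = 1.0 * 7^0.6
  = 1.0 * 3.2141
  = 3.21 L/h


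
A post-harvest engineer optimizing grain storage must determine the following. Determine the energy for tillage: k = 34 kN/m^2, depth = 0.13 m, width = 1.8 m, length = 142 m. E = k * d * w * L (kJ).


E = k * d * w * L
  = 34 * 0.13 * 1.8 * 142
  = 1129.75 kJ


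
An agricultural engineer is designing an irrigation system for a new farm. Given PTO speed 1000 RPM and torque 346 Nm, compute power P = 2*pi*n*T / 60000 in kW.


P = 2*pi*n*T / 60000
  = 2*pi * 1000 * 346 / 60000
  = 2173982.12 / 60000
  = 36.23 kW


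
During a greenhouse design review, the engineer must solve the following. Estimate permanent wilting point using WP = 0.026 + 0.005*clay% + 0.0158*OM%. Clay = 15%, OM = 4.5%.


WP = 0.026 + 0.005*15 + 0.0158*4.5
   = 0.026 + 0.0750 + 0.0711
   = 0.1721


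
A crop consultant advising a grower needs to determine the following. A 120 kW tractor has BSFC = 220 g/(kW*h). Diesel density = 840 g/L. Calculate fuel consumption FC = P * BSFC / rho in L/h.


FC = P * BSFC / rho_fuel
   = 120 * 220 / 840
   = 26400 / 840
   = 31.43 L/h


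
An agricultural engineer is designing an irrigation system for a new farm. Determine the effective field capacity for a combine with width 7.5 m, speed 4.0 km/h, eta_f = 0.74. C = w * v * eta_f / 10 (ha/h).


C = w * v * eta_f / 10
  = 7.5 * 4.0 * 0.74 / 10
  = 22.20 / 10
  = 2.22 ha/h


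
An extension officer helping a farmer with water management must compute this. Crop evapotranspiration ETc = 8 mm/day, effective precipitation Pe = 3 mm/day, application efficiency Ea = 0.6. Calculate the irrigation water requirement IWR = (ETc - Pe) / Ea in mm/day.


IWR = (ETc - Pe) / Ea
    = (8 - 3) / 0.6
    = 5 / 0.6
    = 8.33 mm/day


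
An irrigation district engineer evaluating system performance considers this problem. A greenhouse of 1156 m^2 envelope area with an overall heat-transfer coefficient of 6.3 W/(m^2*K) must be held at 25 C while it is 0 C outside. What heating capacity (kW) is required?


dT = 25 - (0) = 25 K
Q = U * A * dT
  = 6.3 * 1156 * 25
  = 182070 W = 182.07 kW


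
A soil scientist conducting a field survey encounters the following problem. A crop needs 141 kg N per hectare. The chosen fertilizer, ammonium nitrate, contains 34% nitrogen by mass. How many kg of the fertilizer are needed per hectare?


Rate = N_required / (N_content / 100)
     = 141 / (34 / 100)
     = 141 / 0.34
     = 414.71 kg/ha


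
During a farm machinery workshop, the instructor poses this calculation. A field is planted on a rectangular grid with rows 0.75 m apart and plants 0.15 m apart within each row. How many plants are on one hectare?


D = 10000 / (row_sp * plant_sp)
  = 10000 / (0.75 * 0.15)
  = 10000 / 0.1125
  = 88888.89 plants/ha


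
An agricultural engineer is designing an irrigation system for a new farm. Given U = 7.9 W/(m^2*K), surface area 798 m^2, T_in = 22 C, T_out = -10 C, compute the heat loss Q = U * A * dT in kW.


dT = 22 - (-10) = 32 K
Q = U * A * dT
  = 7.9 * 798 * 32
  = 201734.40 W = 201.73 kW


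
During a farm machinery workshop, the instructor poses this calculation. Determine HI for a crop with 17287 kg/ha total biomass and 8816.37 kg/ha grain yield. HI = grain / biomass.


HI = grain_yield / biomass
   = 8816.37 / 17287
   = 0.51


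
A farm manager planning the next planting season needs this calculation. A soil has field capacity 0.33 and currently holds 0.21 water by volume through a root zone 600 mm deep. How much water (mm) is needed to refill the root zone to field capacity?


SMD = (FC - theta) * D
    = (0.33 - 0.21) * 600
    = 0.120 * 600
    = 72 mm


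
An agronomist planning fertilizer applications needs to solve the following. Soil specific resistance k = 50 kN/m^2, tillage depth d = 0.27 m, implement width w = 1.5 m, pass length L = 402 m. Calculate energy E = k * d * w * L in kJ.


E = k * d * w * L
  = 50 * 0.27 * 1.5 * 402
  = 8140.50 kJ


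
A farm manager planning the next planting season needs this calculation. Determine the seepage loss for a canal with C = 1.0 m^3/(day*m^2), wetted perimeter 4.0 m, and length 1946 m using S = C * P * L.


S = C * P * L
  = 1.0 * 4.0 * 1946
  = 7784 m^3/day


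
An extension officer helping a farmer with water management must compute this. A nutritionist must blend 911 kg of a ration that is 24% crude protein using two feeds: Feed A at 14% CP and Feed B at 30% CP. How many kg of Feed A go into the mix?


parts_A = CP_b - target = 30 - 24 = 6
parts_B = target - CP_a = 24 - 14 = 10
total_parts = 6 + 10 = 16
Feed A = 911 * 6 / 16 = 341.63 kg
Feed B = 911 * 10 / 16 = 569.38 kg

341.63 kg


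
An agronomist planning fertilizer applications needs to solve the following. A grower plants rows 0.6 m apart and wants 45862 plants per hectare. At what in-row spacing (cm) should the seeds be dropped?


spacing = 10000 / (row_sp * density)
        = 10000 / (0.6 * 45862)
        = 10000 / 27517.20
        = 0.36341 m = 36.34 cm


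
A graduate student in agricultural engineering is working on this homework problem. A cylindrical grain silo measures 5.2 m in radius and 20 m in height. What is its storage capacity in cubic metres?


V = pi * r^2 * h
  = pi * 5.2^2 * 20
  = pi * 27.04 * 20
  = 1698.97 m^3


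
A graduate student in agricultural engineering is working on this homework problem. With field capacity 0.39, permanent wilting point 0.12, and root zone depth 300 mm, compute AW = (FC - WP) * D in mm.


AW = (FC - WP) * D
   = (0.39 - 0.12) * 300
   = 0.27 * 300
   = 81 mm


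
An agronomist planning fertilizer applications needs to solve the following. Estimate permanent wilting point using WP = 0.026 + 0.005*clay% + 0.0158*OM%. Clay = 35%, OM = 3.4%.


WP = 0.026 + 0.005*35 + 0.0158*3.4
   = 0.026 + 0.1750 + 0.0537
   = 0.2547


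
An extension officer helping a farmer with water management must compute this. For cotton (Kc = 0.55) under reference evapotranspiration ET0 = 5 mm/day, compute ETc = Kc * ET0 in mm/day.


ETc = Kc * ET0
    = 0.55 * 5
    = 2.75 mm/day


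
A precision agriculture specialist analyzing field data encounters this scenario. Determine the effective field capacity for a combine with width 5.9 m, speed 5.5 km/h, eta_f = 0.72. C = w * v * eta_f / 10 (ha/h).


C = w * v * eta_f / 10
  = 5.9 * 5.5 * 0.72 / 10
  = 23.36 / 10
  = 2.34 ha/h


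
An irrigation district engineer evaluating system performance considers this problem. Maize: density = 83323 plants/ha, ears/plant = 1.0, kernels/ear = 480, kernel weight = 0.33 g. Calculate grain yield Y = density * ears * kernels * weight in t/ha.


Y = density * ears * kernels * kw
  = 83323 * 1.0 * 480 * 0.33 g/ha
  = 13198363.20 g/ha
  = 13198.36 kg/ha = 13.20 t/ha


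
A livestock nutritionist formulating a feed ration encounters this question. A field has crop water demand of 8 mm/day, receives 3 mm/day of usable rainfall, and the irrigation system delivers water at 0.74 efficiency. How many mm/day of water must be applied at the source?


IWR = (ETc - Pe) / Ea
    = (8 - 3) / 0.74
    = 5 / 0.74
    = 6.76 mm/day


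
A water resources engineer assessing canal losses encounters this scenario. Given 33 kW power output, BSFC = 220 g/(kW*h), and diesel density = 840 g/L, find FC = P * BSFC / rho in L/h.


FC = P * BSFC / rho_fuel
   = 33 * 220 / 840
   = 7260 / 840
   = 8.64 L/h


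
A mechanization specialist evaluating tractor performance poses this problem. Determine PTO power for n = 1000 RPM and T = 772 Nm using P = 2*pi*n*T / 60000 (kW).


P = 2*pi*n*T / 60000
  = 2*pi * 1000 * 772 / 60000
  = 4850619.06 / 60000
  = 80.84 kW


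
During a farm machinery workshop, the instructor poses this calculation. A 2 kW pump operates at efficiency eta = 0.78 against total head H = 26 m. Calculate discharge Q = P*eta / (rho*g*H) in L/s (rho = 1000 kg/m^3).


Q = (P * 1000 * eta) / (rho * g * H)
  = (2 * 1000 * 0.78) / (1000 * 9.81 * 26)
  = 1560 / 255060
  = 0.00612 m^3/s = 6.12 L/s


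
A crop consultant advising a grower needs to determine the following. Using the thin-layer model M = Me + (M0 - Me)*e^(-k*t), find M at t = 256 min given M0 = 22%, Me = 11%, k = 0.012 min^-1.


M = Me + (M0 - Me) * e^(-k*t)
  = 11 + (22 - 11) * e^(-0.012*256)
  = 11 + 11 * e^(-3.072)
  = 11 + 11 * 0.04633
  = 11 + 0.5096
  = 11.51%


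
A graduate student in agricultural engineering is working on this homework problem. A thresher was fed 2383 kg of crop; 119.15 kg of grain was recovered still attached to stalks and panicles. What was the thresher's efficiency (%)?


eta = (total - unthreshed) / total * 100
    = (2383 - 119.15) / 2383 * 100
    = 2263.85 / 2383 * 100
    = 95%


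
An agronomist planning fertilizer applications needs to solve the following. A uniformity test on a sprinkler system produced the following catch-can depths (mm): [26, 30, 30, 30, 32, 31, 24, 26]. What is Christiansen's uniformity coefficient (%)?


xbar = 229 / 8 = 28.625
sum|xi - xbar| = 19.750
CU = 100 * (1 - 19.750 / (8 * 28.625))
   = 100 * (1 - 0.0862)
   = 91.38%


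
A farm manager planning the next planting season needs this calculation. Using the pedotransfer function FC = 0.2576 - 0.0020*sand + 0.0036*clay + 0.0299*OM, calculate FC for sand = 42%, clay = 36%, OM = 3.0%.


FC = 0.2576 - 0.0020*42 + 0.0036*36 + 0.0299*3.0
   = 0.2576 - 0.0840 + 0.1296 + 0.0897
   = 0.3929


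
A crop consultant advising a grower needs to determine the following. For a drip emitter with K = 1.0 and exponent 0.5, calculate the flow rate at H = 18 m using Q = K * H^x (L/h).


Q = K * H^x
  = 1.0 * 18^0.5
  = 1.0 * 4.2426
  = 4.24 L/h


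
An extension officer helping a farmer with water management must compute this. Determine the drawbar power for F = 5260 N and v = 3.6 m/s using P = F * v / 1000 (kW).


P = F * v / 1000
  = 5260 * 3.6 / 1000
  = 18936 / 1000
  = 18.94 kW


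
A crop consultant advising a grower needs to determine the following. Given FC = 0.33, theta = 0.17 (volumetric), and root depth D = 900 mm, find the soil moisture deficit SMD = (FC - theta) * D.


SMD = (FC - theta) * D
    = (0.33 - 0.17) * 900
    = 0.160 * 900
    = 144 mm


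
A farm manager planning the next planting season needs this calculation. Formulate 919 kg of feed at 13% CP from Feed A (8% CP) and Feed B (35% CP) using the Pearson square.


parts_A = CP_b - target = 35 - 13 = 22
parts_B = target - CP_a = 13 - 8 = 5
total_parts = 22 + 5 = 27
Feed A = 919 * 22 / 27 = 748.81 kg
Feed B = 919 * 5 / 27 = 170.19 kg

748.81 kg


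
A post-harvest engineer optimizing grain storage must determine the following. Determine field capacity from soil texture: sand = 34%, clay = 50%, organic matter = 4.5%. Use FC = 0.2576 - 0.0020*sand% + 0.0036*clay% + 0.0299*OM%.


FC = 0.2576 - 0.0020*34 + 0.0036*50 + 0.0299*4.5
   = 0.2576 - 0.0680 + 0.1800 + 0.1346
   = 0.5042


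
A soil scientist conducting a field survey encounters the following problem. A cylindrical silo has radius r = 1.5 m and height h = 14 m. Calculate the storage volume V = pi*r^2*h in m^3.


V = pi * r^2 * h
  = pi * 1.5^2 * 14
  = pi * 2.25 * 14
  = 98.96 m^3


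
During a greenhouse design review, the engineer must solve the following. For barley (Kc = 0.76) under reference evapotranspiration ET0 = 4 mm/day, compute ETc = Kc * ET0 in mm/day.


ETc = Kc * ET0
    = 0.76 * 4
    = 3.04 mm/day


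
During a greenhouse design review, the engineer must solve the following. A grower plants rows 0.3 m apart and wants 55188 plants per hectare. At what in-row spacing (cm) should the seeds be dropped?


spacing = 10000 / (row_sp * density)
        = 10000 / (0.3 * 55188)
        = 10000 / 16556.40
        = 0.60400 m = 60.40 cm


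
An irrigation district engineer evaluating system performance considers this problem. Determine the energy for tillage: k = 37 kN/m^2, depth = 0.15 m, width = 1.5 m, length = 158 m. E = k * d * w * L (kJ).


E = k * d * w * L
  = 37 * 0.15 * 1.5 * 158
  = 1315.35 kJ


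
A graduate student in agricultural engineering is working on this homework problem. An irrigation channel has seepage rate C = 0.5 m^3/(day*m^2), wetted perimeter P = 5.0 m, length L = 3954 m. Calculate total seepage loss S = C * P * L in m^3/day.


S = C * P * L
  = 0.5 * 5.0 * 3954
  = 9885 m^3/day


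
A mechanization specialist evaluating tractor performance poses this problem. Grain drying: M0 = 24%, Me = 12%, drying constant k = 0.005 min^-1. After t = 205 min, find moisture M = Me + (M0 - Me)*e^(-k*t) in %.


M = Me + (M0 - Me) * e^(-k*t)
  = 12 + (24 - 12) * e^(-0.005*205)
  = 12 + 12 * e^(-1.025)
  = 12 + 12 * 0.35880
  = 12 + 4.3056
  = 16.31%


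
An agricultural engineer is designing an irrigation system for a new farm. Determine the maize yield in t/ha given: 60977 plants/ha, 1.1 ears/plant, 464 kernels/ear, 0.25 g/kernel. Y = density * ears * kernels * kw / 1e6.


Y = density * ears * kernels * kw
  = 60977 * 1.1 * 464 * 0.25 g/ha
  = 7780665.20 g/ha
  = 7780.67 kg/ha = 7.78 t/ha


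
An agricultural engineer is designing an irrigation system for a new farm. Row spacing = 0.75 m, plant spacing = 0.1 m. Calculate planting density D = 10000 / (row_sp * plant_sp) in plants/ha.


D = 10000 / (row_sp * plant_sp)
  = 10000 / (0.75 * 0.1)
  = 10000 / 0.0750
  = 133333.33 plants/ha


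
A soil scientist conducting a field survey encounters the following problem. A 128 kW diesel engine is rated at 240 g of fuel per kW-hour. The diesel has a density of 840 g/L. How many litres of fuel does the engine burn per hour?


FC = P * BSFC / rho_fuel
   = 128 * 240 / 840
   = 30720 / 840
   = 36.57 L/h


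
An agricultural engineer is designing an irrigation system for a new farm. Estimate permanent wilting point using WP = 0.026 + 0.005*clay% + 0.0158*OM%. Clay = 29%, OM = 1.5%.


WP = 0.026 + 0.005*29 + 0.0158*1.5
   = 0.026 + 0.1450 + 0.0237
   = 0.1947


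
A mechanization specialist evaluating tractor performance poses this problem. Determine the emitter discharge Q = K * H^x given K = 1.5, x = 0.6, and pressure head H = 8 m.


Q = K * H^x
  = 1.5 * 8^0.6
  = 1.5 * 3.4822
  = 5.22 L/h


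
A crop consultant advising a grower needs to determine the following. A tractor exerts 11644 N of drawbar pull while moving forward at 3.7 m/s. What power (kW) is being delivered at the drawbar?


P = F * v / 1000
  = 11644 * 3.7 / 1000
  = 43082.80 / 1000
  = 43.08 kW
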